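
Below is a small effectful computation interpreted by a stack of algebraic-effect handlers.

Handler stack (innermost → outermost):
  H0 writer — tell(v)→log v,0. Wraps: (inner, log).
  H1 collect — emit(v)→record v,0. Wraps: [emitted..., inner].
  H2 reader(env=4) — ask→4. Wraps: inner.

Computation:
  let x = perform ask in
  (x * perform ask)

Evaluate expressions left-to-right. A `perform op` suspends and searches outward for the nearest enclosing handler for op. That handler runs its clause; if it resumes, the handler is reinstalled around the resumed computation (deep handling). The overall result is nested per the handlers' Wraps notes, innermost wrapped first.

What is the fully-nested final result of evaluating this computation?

Working:
ask @ H2 ⇒ 4
ask @ H2 ⇒ 4
H0 returns (16, ())
H1 returns [(16, ())]
H2 returns [(16, ())]
= [(16, ())]

Answer: [(16, ())]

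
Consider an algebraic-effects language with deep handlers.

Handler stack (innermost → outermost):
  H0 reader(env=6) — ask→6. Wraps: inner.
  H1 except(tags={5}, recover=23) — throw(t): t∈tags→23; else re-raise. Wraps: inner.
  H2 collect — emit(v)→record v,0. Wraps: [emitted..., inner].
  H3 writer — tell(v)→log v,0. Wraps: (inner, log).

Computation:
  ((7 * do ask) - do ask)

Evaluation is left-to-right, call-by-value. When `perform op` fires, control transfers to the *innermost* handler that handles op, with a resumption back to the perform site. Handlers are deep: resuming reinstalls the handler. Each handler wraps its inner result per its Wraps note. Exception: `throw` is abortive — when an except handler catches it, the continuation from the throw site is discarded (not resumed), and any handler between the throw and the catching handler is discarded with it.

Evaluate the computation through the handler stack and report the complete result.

Answer: ([36], ())

Working:
ask @ H0 ⇒ 6
ask @ H0 ⇒ 6
H0 returns 36
H1 returns 36
H2 returns [36]
H3 returns ([36], ())
= ([36], ())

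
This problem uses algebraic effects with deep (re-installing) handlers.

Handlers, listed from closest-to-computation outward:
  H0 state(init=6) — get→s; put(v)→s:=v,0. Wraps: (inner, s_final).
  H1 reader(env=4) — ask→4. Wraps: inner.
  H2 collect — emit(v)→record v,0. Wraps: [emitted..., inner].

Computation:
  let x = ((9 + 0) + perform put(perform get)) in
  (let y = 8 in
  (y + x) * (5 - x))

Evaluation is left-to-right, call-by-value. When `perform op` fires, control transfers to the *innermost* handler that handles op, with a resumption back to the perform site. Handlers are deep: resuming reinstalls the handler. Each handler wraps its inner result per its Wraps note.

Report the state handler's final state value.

Evaluation trace:
get @ H0 ⇒ 6
put(6) @ H0 ⇒ s:=6
H0 returns (-68, 6)
H1 returns (-68, 6)
H2 returns [(-68, 6)]
= [(-68, 6)]

Answer: 6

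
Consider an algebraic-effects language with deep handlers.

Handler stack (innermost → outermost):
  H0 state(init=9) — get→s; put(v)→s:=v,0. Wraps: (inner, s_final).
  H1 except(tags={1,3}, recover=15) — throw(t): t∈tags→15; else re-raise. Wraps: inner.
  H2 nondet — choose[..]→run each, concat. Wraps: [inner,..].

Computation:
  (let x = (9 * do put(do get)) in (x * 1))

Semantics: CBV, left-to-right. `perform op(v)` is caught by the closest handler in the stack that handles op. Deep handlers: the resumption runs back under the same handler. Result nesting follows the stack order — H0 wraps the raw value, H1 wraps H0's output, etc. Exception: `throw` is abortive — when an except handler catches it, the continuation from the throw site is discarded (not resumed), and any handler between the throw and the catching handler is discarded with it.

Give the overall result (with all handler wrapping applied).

Evaluation trace:
get @ H0 ⇒ 9
put(9) @ H0 ⇒ s:=9
H0 returns (0, 9)
H1 returns (0, 9)
H2 returns [(0, 9)]
= [(0, 9)]

Answer: [(0, 9)]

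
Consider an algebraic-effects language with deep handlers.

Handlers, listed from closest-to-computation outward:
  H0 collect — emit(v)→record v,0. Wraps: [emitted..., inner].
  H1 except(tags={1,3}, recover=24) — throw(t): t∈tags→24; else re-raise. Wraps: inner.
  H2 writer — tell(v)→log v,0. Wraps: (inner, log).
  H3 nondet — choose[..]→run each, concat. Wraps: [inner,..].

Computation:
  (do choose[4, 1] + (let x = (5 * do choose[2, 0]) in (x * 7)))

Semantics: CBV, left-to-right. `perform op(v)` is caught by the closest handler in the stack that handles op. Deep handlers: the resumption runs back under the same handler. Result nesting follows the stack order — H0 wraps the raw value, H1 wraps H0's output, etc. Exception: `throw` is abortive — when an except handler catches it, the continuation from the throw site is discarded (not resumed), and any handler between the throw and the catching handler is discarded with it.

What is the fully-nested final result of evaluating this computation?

Working:
choose[4, 1] @ H3
  branch[0] choose=4:
    choose[2, 0] @ H3
      branch[0] choose=2:
        H0 returns [74]
        H1 returns [74]
        H2 returns ([74], ())
        H3 returns [([74], ())]
      branch[1] choose=0:
        H0 returns [4]
        H1 returns [4]
        H2 returns ([4], ())
        H3 returns [([4], ())]
  branch[1] choose=1:
    choose[2, 0] @ H3
      branch[0] choose=2:
        H0 returns [71]
        H1 returns [71]
        H2 returns ([71], ())
        H3 returns [([71], ())]
      branch[1] choose=0:
        H0 returns [1]
        H1 returns [1]
        H2 returns ([1], ())
        H3 returns [([1], ())]
= [([74], ()), ([4], ()), ([71], ()), ([1], ())]

Answer: [([74], ()), ([4], ()), ([71], ()), ([1], ())]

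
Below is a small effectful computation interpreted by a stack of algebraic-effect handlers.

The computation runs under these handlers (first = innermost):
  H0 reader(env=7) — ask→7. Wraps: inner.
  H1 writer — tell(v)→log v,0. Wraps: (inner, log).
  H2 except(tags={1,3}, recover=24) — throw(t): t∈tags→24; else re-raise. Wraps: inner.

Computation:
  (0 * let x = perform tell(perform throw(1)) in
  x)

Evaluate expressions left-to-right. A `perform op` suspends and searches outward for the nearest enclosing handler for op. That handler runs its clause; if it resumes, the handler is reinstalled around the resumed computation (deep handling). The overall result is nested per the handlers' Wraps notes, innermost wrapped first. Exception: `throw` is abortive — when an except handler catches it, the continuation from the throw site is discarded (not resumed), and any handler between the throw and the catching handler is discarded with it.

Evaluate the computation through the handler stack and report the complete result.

Evaluation trace:
throw(1) @ H2 caught ⇒ 24
= 24

Answer: 24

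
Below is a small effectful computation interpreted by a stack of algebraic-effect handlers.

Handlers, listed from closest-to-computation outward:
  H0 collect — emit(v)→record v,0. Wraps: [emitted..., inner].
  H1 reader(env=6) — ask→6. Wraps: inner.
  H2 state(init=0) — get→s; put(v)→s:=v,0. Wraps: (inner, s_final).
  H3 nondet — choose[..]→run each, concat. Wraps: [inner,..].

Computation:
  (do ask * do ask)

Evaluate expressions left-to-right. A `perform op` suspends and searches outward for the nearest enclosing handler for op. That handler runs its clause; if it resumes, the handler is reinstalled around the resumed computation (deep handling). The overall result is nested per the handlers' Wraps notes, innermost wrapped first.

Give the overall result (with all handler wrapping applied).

Working:
ask @ H1 ⇒ 6
ask @ H1 ⇒ 6
H0 returns [36]
H1 returns [36]
H2 returns ([36], 0)
H3 returns [([36], 0)]
= [([36], 0)]

Answer: [([36], 0)]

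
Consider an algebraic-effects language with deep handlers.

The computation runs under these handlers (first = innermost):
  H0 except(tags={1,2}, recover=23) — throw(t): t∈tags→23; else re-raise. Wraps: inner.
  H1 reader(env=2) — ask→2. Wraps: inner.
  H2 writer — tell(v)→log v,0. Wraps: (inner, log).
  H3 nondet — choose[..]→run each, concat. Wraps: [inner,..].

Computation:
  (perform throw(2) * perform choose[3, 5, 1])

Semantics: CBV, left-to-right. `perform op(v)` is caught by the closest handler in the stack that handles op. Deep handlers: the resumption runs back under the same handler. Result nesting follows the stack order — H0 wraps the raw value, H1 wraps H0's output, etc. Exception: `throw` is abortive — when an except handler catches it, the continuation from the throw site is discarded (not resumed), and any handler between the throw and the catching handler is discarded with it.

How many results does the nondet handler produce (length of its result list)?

Working:
throw(2) @ H0 caught ⇒ 23
H1 returns 23
H2 returns (23, ())
H3 returns [(23, ())]
= [(23, ())]

Answer: 1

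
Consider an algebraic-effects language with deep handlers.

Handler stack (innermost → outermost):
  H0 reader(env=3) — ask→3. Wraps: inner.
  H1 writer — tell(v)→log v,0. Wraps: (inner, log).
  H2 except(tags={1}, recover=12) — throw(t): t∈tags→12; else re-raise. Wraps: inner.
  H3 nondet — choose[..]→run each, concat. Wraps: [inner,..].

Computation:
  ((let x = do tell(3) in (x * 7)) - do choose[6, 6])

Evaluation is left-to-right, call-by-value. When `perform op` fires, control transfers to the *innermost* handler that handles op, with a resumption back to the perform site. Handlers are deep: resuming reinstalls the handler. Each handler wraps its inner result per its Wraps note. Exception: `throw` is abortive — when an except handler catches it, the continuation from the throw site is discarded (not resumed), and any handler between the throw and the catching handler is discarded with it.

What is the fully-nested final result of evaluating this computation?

Answer: [(-6, (3)), (-6, (3))]

Step-by-step:
tell(3) @ H1 ⇒ log+=3
choose[6, 6] @ H3
  branch[0] choose=6:
    H0 returns -6
    H1 returns (-6, (3))
    H2 returns (-6, (3))
    H3 returns [(-6, (3))]
  branch[1] choose=6:
    H0 returns -6
    H1 returns (-6, (3))
    H2 returns (-6, (3))
    H3 returns [(-6, (3))]
= [(-6, (3)), (-6, (3))]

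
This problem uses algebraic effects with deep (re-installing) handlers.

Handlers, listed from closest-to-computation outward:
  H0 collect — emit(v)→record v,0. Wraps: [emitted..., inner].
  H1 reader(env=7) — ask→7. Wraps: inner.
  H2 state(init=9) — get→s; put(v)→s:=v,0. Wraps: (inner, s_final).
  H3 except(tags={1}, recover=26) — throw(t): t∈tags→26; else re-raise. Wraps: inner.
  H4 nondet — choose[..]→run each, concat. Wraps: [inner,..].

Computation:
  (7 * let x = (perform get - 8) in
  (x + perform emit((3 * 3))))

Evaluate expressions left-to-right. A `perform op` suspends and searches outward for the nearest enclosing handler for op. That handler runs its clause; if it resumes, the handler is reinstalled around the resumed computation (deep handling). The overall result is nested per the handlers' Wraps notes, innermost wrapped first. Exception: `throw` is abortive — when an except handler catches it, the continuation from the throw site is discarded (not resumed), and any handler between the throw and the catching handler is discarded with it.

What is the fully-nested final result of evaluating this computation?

Answer: [([9, 7], 9)]

Evaluation trace:
get @ H2 ⇒ 9
emit(9) @ H0 ⇒ out+=9
H0 returns [9, 7]
H1 returns [9, 7]
H2 returns ([9, 7], 9)
H3 returns ([9, 7], 9)
H4 returns [([9, 7], 9)]
= [([9, 7], 9)]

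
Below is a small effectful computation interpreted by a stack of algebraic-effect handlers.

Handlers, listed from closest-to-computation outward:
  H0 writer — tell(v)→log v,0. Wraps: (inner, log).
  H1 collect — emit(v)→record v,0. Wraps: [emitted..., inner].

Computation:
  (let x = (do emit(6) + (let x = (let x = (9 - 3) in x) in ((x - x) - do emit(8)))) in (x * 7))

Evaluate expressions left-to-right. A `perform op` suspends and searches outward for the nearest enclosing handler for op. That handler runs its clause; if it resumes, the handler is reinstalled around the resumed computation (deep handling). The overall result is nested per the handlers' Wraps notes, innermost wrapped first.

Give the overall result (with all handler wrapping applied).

Answer: [6, 8, (0, ())]

Evaluation trace:
emit(6) @ H1 ⇒ out+=6
emit(8) @ H1 ⇒ out+=8
H0 returns (0, ())
H1 returns [6, 8, (0, ())]
= [6, 8, (0, ())]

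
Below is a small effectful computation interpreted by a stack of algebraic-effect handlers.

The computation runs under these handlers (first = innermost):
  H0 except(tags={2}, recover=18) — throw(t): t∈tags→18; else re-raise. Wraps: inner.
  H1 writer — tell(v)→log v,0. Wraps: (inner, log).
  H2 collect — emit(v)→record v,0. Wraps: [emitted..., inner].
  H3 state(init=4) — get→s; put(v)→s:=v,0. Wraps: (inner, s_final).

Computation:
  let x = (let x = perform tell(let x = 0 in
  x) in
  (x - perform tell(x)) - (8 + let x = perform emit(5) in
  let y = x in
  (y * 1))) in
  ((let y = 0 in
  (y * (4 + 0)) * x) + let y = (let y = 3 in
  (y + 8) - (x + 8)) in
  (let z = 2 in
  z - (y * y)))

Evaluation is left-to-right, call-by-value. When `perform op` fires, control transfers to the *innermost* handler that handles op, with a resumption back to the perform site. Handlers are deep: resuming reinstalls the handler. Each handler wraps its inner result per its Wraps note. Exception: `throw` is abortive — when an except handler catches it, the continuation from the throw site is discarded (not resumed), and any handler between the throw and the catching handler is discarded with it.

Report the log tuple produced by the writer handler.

Answer: (0, 0)

Evaluation trace:
tell(0) @ H1 ⇒ log+=0
tell(0) @ H1 ⇒ log+=0
emit(5) @ H2 ⇒ out+=5
H0 returns -119
H1 returns (-119, (0, 0))
H2 returns [5, (-119, (0, 0))]
H3 returns ([5, (-119, (0, 0))], 4)
= ([5, (-119, (0, 0))], 4)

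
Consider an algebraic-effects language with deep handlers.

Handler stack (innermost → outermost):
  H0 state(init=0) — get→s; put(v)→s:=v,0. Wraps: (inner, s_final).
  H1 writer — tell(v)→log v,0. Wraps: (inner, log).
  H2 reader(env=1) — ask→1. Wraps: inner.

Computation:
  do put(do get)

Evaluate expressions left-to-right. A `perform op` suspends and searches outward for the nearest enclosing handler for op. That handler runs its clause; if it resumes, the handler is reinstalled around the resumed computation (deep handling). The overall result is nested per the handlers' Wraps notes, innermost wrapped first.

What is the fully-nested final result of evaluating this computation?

Working:
get @ H0 ⇒ 0
put(0) @ H0 ⇒ s:=0
H0 returns (0, 0)
H1 returns ((0, 0), ())
H2 returns ((0, 0), ())
= ((0, 0), ())

Answer: ((0, 0), ())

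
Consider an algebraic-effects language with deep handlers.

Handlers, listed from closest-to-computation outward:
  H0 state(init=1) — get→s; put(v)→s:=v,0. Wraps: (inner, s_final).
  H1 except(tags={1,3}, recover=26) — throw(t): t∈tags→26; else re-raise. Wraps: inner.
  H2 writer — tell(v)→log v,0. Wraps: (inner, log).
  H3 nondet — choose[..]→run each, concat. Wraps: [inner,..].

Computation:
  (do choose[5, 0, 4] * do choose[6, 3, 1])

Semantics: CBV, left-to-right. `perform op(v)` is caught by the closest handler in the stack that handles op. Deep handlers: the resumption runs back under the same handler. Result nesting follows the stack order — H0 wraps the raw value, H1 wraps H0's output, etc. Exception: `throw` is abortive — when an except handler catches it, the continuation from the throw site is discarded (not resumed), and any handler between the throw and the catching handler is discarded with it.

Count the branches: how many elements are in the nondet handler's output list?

Evaluation trace:
choose[5, 0, 4] @ H3
  branch[0] choose=5:
    choose[6, 3, 1] @ H3
      branch[0] choose=6:
        H0 returns (30, 1)
        H1 returns (30, 1)
        H2 returns ((30, 1), ())
        H3 returns [((30, 1), ())]
      branch[1] choose=3:
        H0 returns (15, 1)
        H1 returns (15, 1)
        H2 returns ((15, 1), ())
        H3 returns [((15, 1), ())]
      branch[2] choose=1:
        H0 returns (5, 1)
        H1 returns (5, 1)
        H2 returns ((5, 1), ())
        H3 returns [((5, 1), ())]
  branch[1] choose=0:
    choose[6, 3, 1] @ H3
      branch[0] choose=6:
        H0 returns (0, 1)
        H1 returns (0, 1)
        H2 returns ((0, 1), ())
        H3 returns [((0, 1), ())]
      branch[1] choose=3:
        H0 returns (0, 1)
        H1 returns (0, 1)
        H2 returns ((0, 1), ())
        H3 returns [((0, 1), ())]
      branch[2] choose=1:
        H0 returns (0, 1)
        H1 returns (0, 1)
        H2 returns ((0, 1), ())
        H3 returns [((0, 1), ())]
  branch[2] choose=4:
    choose[6, 3, 1] @ H3
      branch[0] choose=6:
        H0 returns (24, 1)
        H1 returns (24, 1)
        H2 returns ((24, 1), ())
        H3 returns [((24, 1), ())]
      branch[1] choose=3:
        H0 returns (12, 1)
        H1 returns (12, 1)
        H2 returns ((12, 1), ())
        H3 returns [((12, 1), ())]
      branch[2] choose=1:
        H0 returns (4, 1)
        H1 returns (4, 1)
        H2 returns ((4, 1), ())
        H3 returns [((4, 1), ())]
= [((30, 1), ()), ((15, 1), ()), ((5, 1), ()), ((0, 1), ()), ((0, 1), ()), ((0, 1), ()), ((24, 1), ()), ((12, 1), ()), ((4, 1), ())]

Answer: 9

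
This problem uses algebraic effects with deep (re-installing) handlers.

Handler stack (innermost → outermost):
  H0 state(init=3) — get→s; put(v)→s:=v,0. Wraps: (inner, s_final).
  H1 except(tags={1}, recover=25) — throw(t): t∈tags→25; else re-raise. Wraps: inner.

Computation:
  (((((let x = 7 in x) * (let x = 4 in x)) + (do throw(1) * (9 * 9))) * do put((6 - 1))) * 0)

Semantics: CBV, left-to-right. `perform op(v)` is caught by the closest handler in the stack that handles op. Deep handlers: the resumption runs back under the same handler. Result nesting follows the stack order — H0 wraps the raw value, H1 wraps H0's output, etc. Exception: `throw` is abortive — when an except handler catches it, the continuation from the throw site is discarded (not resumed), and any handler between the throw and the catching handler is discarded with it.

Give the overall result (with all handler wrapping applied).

Answer: 25

Working:
throw(1) @ H1 caught ⇒ 25
= 25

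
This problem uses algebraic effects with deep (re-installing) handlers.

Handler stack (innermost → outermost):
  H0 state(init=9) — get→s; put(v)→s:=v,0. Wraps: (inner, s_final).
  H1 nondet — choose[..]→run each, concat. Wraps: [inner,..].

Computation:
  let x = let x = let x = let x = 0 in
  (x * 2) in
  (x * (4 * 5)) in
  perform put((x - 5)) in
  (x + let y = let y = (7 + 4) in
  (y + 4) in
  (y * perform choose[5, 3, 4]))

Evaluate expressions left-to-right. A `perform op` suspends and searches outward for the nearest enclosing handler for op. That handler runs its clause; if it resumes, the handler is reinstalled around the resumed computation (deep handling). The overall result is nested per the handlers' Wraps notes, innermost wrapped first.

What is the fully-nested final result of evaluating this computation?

Step-by-step:
put(-5) @ H0 ⇒ s:=-5
choose[5, 3, 4] @ H1
  branch[0] choose=5:
    H0 returns (75, -5)
    H1 returns [(75, -5)]
  branch[1] choose=3:
    H0 returns (45, -5)
    H1 returns [(45, -5)]
  branch[2] choose=4:
    H0 returns (60, -5)
    H1 returns [(60, -5)]
= [(75, -5), (45, -5), (60, -5)]

Answer: [(75, -5), (45, -5), (60, -5)]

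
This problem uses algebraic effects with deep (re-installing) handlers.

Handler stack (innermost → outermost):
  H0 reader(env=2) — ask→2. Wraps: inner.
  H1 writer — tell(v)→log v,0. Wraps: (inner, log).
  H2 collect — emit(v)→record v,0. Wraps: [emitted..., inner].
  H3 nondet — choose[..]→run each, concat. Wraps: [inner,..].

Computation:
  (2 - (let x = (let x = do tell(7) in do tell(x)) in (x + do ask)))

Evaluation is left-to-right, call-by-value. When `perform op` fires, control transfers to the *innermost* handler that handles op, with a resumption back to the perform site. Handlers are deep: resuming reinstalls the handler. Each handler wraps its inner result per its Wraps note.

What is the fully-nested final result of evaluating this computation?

Answer: [[(0, (7, 0))]]

Working:
tell(7) @ H1 ⇒ log+=7
tell(0) @ H1 ⇒ log+=0
ask @ H0 ⇒ 2
H0 returns 0
H1 returns (0, (7, 0))
H2 returns [(0, (7, 0))]
H3 returns [[(0, (7, 0))]]
= [[(0, (7, 0))]]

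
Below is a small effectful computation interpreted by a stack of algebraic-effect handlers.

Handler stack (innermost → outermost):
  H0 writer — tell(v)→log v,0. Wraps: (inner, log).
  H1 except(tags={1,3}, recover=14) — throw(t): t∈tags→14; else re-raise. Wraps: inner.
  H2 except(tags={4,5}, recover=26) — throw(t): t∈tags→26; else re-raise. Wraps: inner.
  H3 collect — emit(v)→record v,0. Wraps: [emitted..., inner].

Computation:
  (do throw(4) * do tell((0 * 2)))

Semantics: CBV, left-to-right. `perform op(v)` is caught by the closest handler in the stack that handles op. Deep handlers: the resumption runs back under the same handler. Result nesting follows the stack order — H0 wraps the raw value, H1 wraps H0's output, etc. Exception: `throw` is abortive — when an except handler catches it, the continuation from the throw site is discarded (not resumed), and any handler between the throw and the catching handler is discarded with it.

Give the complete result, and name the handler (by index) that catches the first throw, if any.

Working:
throw(4) @ H1 re-raised
throw(4) @ H2 caught ⇒ 26
H3 returns [26]
= [26]

Answer: [26] ; first throw caught by: H2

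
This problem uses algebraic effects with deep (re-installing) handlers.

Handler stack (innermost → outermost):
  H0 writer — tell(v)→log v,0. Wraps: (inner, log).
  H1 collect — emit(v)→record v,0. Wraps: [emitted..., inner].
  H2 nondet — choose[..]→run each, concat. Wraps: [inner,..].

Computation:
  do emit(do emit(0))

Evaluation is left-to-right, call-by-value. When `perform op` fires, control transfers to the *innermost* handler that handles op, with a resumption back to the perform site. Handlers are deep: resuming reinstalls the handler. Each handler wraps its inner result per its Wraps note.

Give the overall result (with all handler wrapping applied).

Evaluation trace:
emit(0) @ H1 ⇒ out+=0
emit(0) @ H1 ⇒ out+=0
H0 returns (0, ())
H1 returns [0, 0, (0, ())]
H2 returns [[0, 0, (0, ())]]
= [[0, 0, (0, ())]]

Answer: [[0, 0, (0, ())]]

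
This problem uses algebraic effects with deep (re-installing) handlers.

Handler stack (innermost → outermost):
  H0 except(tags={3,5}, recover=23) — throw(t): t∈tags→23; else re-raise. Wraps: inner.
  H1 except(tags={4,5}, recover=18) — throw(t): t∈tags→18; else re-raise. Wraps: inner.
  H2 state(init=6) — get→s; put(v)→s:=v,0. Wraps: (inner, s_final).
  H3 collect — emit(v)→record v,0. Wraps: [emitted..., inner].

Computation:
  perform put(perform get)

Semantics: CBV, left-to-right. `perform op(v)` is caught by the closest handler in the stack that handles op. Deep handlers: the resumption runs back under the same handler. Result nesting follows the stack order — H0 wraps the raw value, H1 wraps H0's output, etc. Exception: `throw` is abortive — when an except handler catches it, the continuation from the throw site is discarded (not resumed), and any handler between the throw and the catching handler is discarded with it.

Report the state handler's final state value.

Answer: 6

Evaluation trace:
get @ H2 ⇒ 6
put(6) @ H2 ⇒ s:=6
H0 returns 0
H1 returns 0
H2 returns (0, 6)
H3 returns [(0, 6)]
= [(0, 6)]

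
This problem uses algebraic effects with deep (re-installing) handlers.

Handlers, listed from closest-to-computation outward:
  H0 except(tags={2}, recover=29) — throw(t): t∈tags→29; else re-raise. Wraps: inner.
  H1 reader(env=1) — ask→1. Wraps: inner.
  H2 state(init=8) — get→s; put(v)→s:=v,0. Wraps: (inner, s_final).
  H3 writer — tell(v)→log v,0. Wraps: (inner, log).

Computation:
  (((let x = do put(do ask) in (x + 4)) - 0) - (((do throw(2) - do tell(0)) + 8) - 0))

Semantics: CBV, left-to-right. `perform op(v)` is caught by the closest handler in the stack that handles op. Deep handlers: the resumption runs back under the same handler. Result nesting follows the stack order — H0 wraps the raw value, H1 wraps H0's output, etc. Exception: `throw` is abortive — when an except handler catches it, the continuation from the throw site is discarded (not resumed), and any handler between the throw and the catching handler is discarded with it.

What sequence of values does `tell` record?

Working:
ask @ H1 ⇒ 1
put(1) @ H2 ⇒ s:=1
throw(2) @ H0 caught ⇒ 29
H1 returns 29
H2 returns (29, 1)
H3 returns ((29, 1), ())
= ((29, 1), ())

Answer: ()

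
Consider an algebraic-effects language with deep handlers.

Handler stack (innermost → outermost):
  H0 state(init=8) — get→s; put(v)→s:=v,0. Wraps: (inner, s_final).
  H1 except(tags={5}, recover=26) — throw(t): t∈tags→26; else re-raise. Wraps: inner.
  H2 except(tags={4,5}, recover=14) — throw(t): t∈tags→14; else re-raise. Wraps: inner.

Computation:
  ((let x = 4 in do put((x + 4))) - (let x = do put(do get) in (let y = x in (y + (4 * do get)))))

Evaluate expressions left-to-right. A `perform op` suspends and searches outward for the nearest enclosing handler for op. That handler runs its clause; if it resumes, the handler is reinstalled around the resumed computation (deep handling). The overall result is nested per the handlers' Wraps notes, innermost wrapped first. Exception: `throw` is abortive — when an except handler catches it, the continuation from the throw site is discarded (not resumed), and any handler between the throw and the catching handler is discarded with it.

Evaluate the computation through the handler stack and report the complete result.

Evaluation trace:
put(8) @ H0 ⇒ s:=8
get @ H0 ⇒ 8
put(8) @ H0 ⇒ s:=8
get @ H0 ⇒ 8
H0 returns (-32, 8)
H1 returns (-32, 8)
H2 returns (-32, 8)
= (-32, 8)

Answer: (-32, 8)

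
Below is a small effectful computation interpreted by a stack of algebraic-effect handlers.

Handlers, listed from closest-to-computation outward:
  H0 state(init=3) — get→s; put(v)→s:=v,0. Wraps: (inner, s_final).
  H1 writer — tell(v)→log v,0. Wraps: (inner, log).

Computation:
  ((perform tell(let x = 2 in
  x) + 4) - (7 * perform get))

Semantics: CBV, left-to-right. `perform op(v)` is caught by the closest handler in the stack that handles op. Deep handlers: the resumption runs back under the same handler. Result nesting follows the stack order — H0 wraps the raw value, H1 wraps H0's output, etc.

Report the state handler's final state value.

Step-by-step:
tell(2) @ H1 ⇒ log+=2
get @ H0 ⇒ 3
H0 returns (-17, 3)
H1 returns ((-17, 3), (2))
= ((-17, 3), (2))

Answer: 3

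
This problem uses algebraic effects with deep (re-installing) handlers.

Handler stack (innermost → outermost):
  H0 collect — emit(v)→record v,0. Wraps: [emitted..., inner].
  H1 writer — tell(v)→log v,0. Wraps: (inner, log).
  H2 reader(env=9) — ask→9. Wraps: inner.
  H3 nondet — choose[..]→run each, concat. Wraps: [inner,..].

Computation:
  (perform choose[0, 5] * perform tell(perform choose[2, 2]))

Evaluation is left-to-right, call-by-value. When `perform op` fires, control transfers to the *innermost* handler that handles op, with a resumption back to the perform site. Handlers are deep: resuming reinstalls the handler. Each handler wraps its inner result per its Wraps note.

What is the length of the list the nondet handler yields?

Evaluation trace:
choose[0, 5] @ H3
  branch[0] choose=0:
    choose[2, 2] @ H3
      branch[0] choose=2:
        tell(2) @ H1 ⇒ log+=2
        H0 returns [0]
        H1 returns ([0], (2))
        H2 returns ([0], (2))
        H3 returns [([0], (2))]
      branch[1] choose=2:
        tell(2) @ H1 ⇒ log+=2
        H0 returns [0]
        H1 returns ([0], (2))
        H2 returns ([0], (2))
        H3 returns [([0], (2))]
  branch[1] choose=5:
    choose[2, 2] @ H3
      branch[0] choose=2:
        tell(2) @ H1 ⇒ log+=2
        H0 returns [0]
        H1 returns ([0], (2))
        H2 returns ([0], (2))
        H3 returns [([0], (2))]
      branch[1] choose=2:
        tell(2) @ H1 ⇒ log+=2
        H0 returns [0]
        H1 returns ([0], (2))
        H2 returns ([0], (2))
        H3 returns [([0], (2))]
= [([0], (2)), ([0], (2)), ([0], (2)), ([0], (2))]

Answer: 4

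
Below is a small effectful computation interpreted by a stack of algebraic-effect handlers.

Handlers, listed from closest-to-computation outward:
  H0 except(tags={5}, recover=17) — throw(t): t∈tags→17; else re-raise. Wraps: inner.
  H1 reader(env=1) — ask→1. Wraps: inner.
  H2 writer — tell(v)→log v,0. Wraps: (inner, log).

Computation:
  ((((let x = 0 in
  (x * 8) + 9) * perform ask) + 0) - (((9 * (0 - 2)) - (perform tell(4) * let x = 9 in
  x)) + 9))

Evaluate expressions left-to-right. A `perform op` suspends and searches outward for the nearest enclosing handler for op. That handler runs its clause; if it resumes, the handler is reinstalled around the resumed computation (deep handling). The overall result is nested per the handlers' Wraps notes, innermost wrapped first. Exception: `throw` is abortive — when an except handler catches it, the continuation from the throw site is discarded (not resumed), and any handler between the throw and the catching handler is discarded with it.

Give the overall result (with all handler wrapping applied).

Answer: (18, (4))

Step-by-step:
ask @ H1 ⇒ 1
tell(4) @ H2 ⇒ log+=4
H0 returns 18
H1 returns 18
H2 returns (18, (4))
= (18, (4))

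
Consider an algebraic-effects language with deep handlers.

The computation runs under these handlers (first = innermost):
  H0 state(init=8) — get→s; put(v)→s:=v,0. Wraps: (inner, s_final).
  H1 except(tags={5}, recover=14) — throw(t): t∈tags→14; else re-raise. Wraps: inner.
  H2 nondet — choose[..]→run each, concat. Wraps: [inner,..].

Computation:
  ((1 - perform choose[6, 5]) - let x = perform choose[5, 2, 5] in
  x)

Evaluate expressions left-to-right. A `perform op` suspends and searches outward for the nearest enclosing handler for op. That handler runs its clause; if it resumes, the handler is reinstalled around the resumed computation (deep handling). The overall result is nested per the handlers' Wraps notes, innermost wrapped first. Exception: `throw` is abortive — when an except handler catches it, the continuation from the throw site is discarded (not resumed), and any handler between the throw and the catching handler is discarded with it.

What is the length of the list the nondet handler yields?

Answer: 6

Working:
choose[6, 5] @ H2
  branch[0] choose=6:
    choose[5, 2, 5] @ H2
      branch[0] choose=5:
        H0 returns (-10, 8)
        H1 returns (-10, 8)
        H2 returns [(-10, 8)]
      branch[1] choose=2:
        H0 returns (-7, 8)
        H1 returns (-7, 8)
        H2 returns [(-7, 8)]
      branch[2] choose=5:
        H0 returns (-10, 8)
        H1 returns (-10, 8)
        H2 returns [(-10, 8)]
  branch[1] choose=5:
    choose[5, 2, 5] @ H2
      branch[0] choose=5:
        H0 returns (-9, 8)
        H1 returns (-9, 8)
        H2 returns [(-9, 8)]
      branch[1] choose=2:
        H0 returns (-6, 8)
        H1 returns (-6, 8)
        H2 returns [(-6, 8)]
      branch[2] choose=5:
        H0 returns (-9, 8)
        H1 returns (-9, 8)
        H2 returns [(-9, 8)]
= [(-10, 8), (-7, 8), (-10, 8), (-9, 8), (-6, 8), (-9, 8)]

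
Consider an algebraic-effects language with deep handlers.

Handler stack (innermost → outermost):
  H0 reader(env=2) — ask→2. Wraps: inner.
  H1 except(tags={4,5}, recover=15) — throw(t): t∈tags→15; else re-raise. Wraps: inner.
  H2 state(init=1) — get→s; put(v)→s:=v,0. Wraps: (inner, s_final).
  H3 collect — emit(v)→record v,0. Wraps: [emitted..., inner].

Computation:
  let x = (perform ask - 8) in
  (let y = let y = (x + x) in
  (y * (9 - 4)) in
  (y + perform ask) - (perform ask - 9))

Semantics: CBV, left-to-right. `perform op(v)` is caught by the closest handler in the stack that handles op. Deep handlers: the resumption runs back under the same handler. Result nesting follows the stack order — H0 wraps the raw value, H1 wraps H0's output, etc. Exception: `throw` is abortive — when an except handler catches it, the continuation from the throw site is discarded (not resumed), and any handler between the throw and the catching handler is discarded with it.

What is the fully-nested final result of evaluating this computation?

Answer: [(-51, 1)]

Working:
ask @ H0 ⇒ 2
ask @ H0 ⇒ 2
ask @ H0 ⇒ 2
H0 returns -51
H1 returns -51
H2 returns (-51, 1)
H3 returns [(-51, 1)]
= [(-51, 1)]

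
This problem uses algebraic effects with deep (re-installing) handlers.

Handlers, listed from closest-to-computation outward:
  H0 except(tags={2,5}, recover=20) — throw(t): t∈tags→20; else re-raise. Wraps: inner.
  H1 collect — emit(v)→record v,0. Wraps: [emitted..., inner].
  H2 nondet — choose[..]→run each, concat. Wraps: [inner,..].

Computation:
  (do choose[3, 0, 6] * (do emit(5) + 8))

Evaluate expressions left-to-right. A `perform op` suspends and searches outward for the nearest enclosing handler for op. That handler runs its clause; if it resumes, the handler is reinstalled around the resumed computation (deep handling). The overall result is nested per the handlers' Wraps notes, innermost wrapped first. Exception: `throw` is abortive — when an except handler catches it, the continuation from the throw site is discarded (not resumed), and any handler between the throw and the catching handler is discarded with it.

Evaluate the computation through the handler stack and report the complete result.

Answer: [[5, 24], [5, 0], [5, 48]]

Step-by-step:
choose[3, 0, 6] @ H2
  branch[0] choose=3:
    emit(5) @ H1 ⇒ out+=5
    H0 returns 24
    H1 returns [5, 24]
    H2 returns [[5, 24]]
  branch[1] choose=0:
    emit(5) @ H1 ⇒ out+=5
    H0 returns 0
    H1 returns [5, 0]
    H2 returns [[5, 0]]
  branch[2] choose=6:
    emit(5) @ H1 ⇒ out+=5
    H0 returns 48
    H1 returns [5, 48]
    H2 returns [[5, 48]]
= [[5, 24], [5, 0], [5, 48]]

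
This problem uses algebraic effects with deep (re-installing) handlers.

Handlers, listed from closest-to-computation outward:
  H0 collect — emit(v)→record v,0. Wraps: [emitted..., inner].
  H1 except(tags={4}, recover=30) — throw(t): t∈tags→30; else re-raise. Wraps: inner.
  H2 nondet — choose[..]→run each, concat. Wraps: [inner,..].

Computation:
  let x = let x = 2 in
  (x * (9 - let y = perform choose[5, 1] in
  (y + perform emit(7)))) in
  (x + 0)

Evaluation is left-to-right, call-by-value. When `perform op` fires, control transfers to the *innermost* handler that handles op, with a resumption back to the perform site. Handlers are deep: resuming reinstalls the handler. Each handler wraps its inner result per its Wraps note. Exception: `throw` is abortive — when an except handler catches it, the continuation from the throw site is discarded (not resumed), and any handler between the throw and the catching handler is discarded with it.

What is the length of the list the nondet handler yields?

Answer: 2

Step-by-step:
choose[5, 1] @ H2
  branch[0] choose=5:
    emit(7) @ H0 ⇒ out+=7
    H0 returns [7, 8]
    H1 returns [7, 8]
    H2 returns [[7, 8]]
  branch[1] choose=1:
    emit(7) @ H0 ⇒ out+=7
    H0 returns [7, 16]
    H1 returns [7, 16]
    H2 returns [[7, 16]]
= [[7, 8], [7, 16]]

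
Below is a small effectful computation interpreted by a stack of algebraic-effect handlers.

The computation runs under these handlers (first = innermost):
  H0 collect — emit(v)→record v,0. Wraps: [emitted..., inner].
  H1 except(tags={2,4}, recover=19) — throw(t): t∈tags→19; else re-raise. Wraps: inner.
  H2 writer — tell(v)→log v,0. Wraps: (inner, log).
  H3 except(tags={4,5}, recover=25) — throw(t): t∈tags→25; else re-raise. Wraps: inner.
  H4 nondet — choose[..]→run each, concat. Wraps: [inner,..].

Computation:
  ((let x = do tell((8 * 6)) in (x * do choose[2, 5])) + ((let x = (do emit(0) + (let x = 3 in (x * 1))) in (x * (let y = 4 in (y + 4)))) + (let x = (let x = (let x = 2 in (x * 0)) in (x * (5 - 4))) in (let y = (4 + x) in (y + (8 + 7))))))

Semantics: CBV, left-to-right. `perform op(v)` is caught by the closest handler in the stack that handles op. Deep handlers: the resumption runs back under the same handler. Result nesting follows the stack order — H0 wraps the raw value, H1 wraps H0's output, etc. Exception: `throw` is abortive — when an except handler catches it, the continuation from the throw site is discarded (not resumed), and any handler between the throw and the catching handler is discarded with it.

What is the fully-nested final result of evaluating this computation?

Answer: [([0, 43], (48)), ([0, 43], (48))]

Step-by-step:
tell(48) @ H2 ⇒ log+=48
choose[2, 5] @ H4
  branch[0] choose=2:
    emit(0) @ H0 ⇒ out+=0
    H0 returns [0, 43]
    H1 returns [0, 43]
    H2 returns ([0, 43], (48))
    H3 returns ([0, 43], (48))
    H4 returns [([0, 43], (48))]
  branch[1] choose=5:
    emit(0) @ H0 ⇒ out+=0
    H0 returns [0, 43]
    H1 returns [0, 43]
    H2 returns ([0, 43], (48))
    H3 returns ([0, 43], (48))
    H4 returns [([0, 43], (48))]
= [([0, 43], (48)), ([0, 43], (48))]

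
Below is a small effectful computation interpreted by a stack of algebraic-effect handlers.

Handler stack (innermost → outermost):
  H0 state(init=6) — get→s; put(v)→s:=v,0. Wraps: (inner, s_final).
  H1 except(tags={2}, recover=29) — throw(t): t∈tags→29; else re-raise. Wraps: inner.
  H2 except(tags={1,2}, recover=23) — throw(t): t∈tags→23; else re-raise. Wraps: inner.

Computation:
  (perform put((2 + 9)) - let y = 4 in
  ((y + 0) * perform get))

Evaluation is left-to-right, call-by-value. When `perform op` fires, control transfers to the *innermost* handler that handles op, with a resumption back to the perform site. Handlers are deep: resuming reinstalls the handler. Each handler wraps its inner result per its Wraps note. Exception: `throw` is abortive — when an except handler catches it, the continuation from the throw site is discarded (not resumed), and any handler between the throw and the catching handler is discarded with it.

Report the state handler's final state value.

Answer: 11

Step-by-step:
put(11) @ H0 ⇒ s:=11
get @ H0 ⇒ 11
H0 returns (-44, 11)
H1 returns (-44, 11)
H2 returns (-44, 11)
= (-44, 11)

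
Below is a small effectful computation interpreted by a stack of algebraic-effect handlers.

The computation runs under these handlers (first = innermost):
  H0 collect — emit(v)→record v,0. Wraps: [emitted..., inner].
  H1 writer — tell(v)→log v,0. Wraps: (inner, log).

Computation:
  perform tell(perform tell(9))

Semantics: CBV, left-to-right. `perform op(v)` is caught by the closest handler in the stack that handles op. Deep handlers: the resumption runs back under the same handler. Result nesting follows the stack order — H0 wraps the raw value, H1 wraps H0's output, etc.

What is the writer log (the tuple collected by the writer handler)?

Working:
tell(9) @ H1 ⇒ log+=9
tell(0) @ H1 ⇒ log+=0
H0 returns [0]
H1 returns ([0], (9, 0))
= ([0], (9, 0))

Answer: (9, 0)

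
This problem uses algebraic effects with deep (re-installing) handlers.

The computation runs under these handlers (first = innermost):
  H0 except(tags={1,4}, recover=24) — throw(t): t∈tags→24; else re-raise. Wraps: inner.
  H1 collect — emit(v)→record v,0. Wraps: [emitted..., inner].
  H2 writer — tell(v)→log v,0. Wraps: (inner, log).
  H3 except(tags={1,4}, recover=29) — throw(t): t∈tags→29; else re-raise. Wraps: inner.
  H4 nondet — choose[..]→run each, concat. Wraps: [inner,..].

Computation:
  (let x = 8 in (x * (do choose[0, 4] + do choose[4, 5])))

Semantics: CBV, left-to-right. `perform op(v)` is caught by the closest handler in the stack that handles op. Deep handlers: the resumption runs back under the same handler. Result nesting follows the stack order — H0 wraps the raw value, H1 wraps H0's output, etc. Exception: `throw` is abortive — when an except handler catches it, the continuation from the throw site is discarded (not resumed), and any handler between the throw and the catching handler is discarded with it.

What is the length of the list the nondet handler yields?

Working:
choose[0, 4] @ H4
  branch[0] choose=0:
    choose[4, 5] @ H4
      branch[0] choose=4:
        H0 returns 32
        H1 returns [32]
        H2 returns ([32], ())
        H3 returns ([32], ())
        H4 returns [([32], ())]
      branch[1] choose=5:
        H0 returns 40
        H1 returns [40]
        H2 returns ([40], ())
        H3 returns ([40], ())
        H4 returns [([40], ())]
  branch[1] choose=4:
    choose[4, 5] @ H4
      branch[0] choose=4:
        H0 returns 64
        H1 returns [64]
        H2 returns ([64], ())
        H3 returns ([64], ())
        H4 returns [([64], ())]
      branch[1] choose=5:
        H0 returns 72
        H1 returns [72]
        H2 returns ([72], ())
        H3 returns ([72], ())
        H4 returns [([72], ())]
= [([32], ()), ([40], ()), ([64], ()), ([72], ())]

Answer: 4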